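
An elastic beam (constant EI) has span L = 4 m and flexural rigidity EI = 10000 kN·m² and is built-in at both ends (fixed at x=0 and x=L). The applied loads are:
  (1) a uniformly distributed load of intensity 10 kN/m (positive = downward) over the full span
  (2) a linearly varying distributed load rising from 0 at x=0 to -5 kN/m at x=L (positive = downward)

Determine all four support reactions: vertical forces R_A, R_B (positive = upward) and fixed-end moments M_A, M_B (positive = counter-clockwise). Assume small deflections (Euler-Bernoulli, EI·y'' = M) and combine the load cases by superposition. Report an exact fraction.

Load 1 — uniform load w=10 kN/m over full span:
  R_A = wL/2 = 10·4/2 = 20 kN
  M_A = wL²/12 = 10·4²/12 = 40/3 kN·m
  R_B = wL/2 = 10·4/2 = 20 kN
  M_B = -wL²/12 = -10·4²/12 = -40/3 kN·m
Load 2 — triangular load w₀=-5 kN/m (0→w₀ over full span):
  R_A = 3w₀L/20 = 3·(-5)·4/20 = -3 kN
  M_A = w₀L²/30 = (-5)·4²/30 = -8/3 kN·m
  R_B = 7w₀L/20 = 7·(-5)·4/20 = -7 kN
  M_B = -w₀L²/20 = -(-5)·4²/20 = 4 kN·m
Superposition: R_A = 17 kN, M_A = 32/3 kN·m, R_B = 13 kN, M_B = -28/3 kN·m

R_A = 17 kN, M_A = 32/3 kN·m, R_B = 13 kN, M_B = -28/3 kN·m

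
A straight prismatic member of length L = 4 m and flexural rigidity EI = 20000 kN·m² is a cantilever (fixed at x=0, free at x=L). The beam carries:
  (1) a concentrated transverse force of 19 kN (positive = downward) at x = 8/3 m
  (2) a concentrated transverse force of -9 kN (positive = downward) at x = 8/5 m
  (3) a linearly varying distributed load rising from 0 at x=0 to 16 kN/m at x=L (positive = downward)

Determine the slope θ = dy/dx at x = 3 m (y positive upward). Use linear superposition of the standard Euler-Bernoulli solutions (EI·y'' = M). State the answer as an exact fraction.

Load 1 — point force P=19 kN at a=8/3 m (b=L-a=4/3):
  θ_1 = -Pa²/(2EI)  [x>a] = -19·(8/3)²/(2·20000) = -19/5625 rad
Load 2 — point force P=-9 kN at a=8/5 m (b=L-a=12/5):
  θ_2 = -Pa²/(2EI)  [x>a] = -(-9)·(8/5)²/(2·20000) = 9/15625 rad
Load 3 — triangular load w₀=16 kN/m (0→w₀ over full span):
  θ_3 = (w₀Lx²/4-w₀L²x/3-w₀x⁴/(24L))/EI = (16·4·3²/4-16·4²·3/3-16·3⁴/(24·4))/20000 = -251/40000 rad
Superposition: θ = Σ θ_i = -81691/9000000 rad ≈ -0.009077 rad

θ(3) = -81691/9000000 rad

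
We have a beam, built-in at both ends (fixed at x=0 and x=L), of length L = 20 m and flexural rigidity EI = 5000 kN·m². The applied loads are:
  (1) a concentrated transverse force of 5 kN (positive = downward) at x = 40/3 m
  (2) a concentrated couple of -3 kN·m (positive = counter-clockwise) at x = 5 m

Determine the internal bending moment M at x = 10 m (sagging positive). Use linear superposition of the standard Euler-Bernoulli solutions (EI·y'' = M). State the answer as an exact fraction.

Load 1 — point force P=5 kN at a=40/3 m (b=L-a=20/3):
  M_1 = Pb²(3a+b)x/L³ - Pab²/L²  [x≤a] = 5·(20/3)²·(3·(40/3)+(20/3))·10/20³ - 5·(40/3)·(20/3)²/20² = 50/9 kN·m
Load 2 — applied couple M₀=-3 kN·m at a=5 m (b=L-a=15):
  M_2 = R_Ax - M_A - M₀  [x>a] with R_A=-27/160, M_A=9/16 = (-27/160)·10 - (9/16) - (-3) = 3/4 kN·m
Superposition: M = Σ M_i = 227/36 kN·m ≈ 6.305556 kN·m

M(10) = 227/36 kN·m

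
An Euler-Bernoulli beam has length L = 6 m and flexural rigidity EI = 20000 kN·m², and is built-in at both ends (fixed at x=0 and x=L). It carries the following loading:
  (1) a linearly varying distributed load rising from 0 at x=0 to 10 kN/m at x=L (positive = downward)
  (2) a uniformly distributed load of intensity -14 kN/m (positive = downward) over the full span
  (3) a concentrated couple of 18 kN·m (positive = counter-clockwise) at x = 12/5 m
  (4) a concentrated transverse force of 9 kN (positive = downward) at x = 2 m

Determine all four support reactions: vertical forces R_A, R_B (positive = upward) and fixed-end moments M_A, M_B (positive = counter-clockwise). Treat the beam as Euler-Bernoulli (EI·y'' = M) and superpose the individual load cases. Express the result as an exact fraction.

R_A = -1651/75 kN, M_A = -496/25 kN·m, R_B = -1724/75 kN, M_B = 644/25 kN·m

Load 1 — triangular load w₀=10 kN/m (0→w₀ over full span):
  R_A = 3w₀L/20 = 3·10·6/20 = 9 kN
  M_A = w₀L²/30 = 10·6²/30 = 12 kN·m
  R_B = 7w₀L/20 = 7·10·6/20 = 21 kN
  M_B = -w₀L²/20 = -10·6²/20 = -18 kN·m
Load 2 — uniform load w=-14 kN/m over full span:
  R_A = wL/2 = (-14)·6/2 = -42 kN
  M_A = wL²/12 = (-14)·6²/12 = -42 kN·m
  R_B = wL/2 = (-14)·6/2 = -42 kN
  M_B = -wL²/12 = -(-14)·6²/12 = 42 kN·m
Load 3 — applied couple M₀=18 kN·m at a=12/5 m (b=L-a=18/5):
  R_A = 6M₀ab/L³ = 6·18·(12/5)·(18/5)/6³ = 108/25 kN
  M_A = M₀b(2a-b)/L² = 18·(18/5)·(2·(12/5)-(18/5))/6² = 54/25 kN·m
  R_B = -6M₀ab/L³ = -6·18·(12/5)·(18/5)/6³ = -108/25 kN
  M_B = M₀a(2b-a)/L² = 18·(12/5)·(2·(18/5)-(12/5))/6² = 144/25 kN·m
Load 4 — point force P=9 kN at a=2 m (b=L-a=4):
  R_A = Pb²(3a+b)/L³ = 9·4²·(3·2+4)/6³ = 20/3 kN
  M_A = Pab²/L² = 9·2·4²/6² = 8 kN·m
  R_B = Pa²(a+3b)/L³ = 9·2²·(2+3·4)/6³ = 7/3 kN
  M_B = -Pa²b/L² = -9·2²·4/6² = -4 kN·m
Superposition: R_A = -1651/75 kN, M_A = -496/25 kN·m, R_B = -1724/75 kN, M_B = 644/25 kN·m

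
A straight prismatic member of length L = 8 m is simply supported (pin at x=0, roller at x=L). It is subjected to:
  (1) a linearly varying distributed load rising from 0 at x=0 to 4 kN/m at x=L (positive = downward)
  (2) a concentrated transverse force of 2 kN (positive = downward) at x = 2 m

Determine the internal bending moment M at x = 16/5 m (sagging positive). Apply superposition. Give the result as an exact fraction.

Load 1 — triangular load w₀=4 kN/m (0→w₀ over full span):
  M_1 = w₀Lx/6 - w₀x³/(6L) = 4·8·(16/5)/6 - 4·(16/5)³/(6·8) = 1792/125 kN·m
Load 2 — point force P=2 kN at a=2 m (b=L-a=6):
  M_2 = Pa(L-x)/L  [x>a] = 2·2·(8-(16/5))/8 = 12/5 kN·m
Superposition: M = Σ M_i = 2092/125 kN·m ≈ 16.736000 kN·m

M(16/5) = 2092/125 kN·m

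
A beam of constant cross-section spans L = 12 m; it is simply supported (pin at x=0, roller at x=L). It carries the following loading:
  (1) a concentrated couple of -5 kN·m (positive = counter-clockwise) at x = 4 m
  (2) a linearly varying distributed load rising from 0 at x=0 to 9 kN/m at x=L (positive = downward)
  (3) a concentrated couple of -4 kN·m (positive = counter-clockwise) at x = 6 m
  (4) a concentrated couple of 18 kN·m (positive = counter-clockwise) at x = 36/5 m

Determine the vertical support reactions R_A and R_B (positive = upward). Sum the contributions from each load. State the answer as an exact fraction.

Load 1 — applied couple M₀=-5 kN·m at a=4 m (b=L-a=8):
  R_A = M₀/L = (-5)/12 = -5/12 kN
  R_B = -M₀/L = -(-5)/12 = 5/12 kN
Load 2 — triangular load w₀=9 kN/m (0→w₀ over full span):
  R_A = w₀L/6 = 9·12/6 = 18 kN
  R_B = w₀L/3 = 9·12/3 = 36 kN
Load 3 — applied couple M₀=-4 kN·m at a=6 m (b=L-a=6):
  R_A = M₀/L = (-4)/12 = -1/3 kN
  R_B = -M₀/L = -(-4)/12 = 1/3 kN
Load 4 — applied couple M₀=18 kN·m at a=36/5 m (b=L-a=24/5):
  R_A = M₀/L = 18/12 = 3/2 kN
  R_B = -M₀/L = -18/12 = -3/2 kN
Superposition: R_A = 75/4 kN, R_B = 141/4 kN

R_A = 75/4 kN, R_B = 141/4 kN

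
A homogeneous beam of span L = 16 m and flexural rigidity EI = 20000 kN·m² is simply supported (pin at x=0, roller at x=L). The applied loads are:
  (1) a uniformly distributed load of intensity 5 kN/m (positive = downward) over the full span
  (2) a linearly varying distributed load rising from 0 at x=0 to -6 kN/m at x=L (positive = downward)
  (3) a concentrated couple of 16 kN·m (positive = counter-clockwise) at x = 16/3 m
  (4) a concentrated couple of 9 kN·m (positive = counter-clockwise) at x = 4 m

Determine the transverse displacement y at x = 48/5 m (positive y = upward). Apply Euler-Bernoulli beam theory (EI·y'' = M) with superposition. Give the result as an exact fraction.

Load 1 — uniform load w=5 kN/m over full span:
  y_1 = -wx(L³-2Lx²+x³)/(24EI) = -5·(48/5)·(16³-2·16·(48/5)²+(48/5)³)/(24·20000) = -15872/78125 m
Load 2 — triangular load w₀=-6 kN/m (0→w₀ over full span):
  y_2 = -w₀x(7L⁴-10L²x²+3x⁴)/(360LEI) = -(-6)·(48/5)·(7·16⁴-10·16²·(48/5)²+3·(48/5)⁴)/(360·16·20000) = 1212416/9765625 m
Load 3 — applied couple M₀=16 kN·m at a=16/3 m (b=L-a=32/3):
  y_3 = (M₀x³/(6L)-M₀(x-a)²/2+C₁x)/EI  [x>a] with C₁=M₀(3b²-L²)/(6L)=128/9 = (16·(48/5)³/(6·16)-16·((48/5)-(16/3))²/2+(128/9)·(48/5))/20000 = 4864/703125 m
Load 4 — applied couple M₀=9 kN·m at a=4 m (b=L-a=12):
  y_4 = (M₀x³/(6L)-M₀(x-a)²/2+C₁x)/EI  [x>a] with C₁=M₀(3b²-L²)/(6L)=33/2 = (9·(48/5)³/(6·16)-9·((48/5)-4)²/2+(33/2)·(48/5))/20000 = 783/156250 m
Superposition: y = Σ y_i = -11791637/175781250 m ≈ -0.067081 m

y(48/5) = -11791637/175781250 m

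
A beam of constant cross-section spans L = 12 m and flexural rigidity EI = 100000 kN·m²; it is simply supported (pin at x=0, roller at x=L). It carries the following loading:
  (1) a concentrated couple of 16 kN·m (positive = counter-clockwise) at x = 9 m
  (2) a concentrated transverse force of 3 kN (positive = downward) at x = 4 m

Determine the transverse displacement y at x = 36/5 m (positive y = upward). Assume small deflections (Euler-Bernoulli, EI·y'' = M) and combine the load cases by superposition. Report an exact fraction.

Load 1 — applied couple M₀=16 kN·m at a=9 m (b=L-a=3):
  y_1 = (M₀x³/(6L)+C₁x)/EI  [x≤a] with C₁=M₀(3b²-L²)/(6L)=-26 = (16·(36/5)³/(6·12)+(-26)·(36/5))/100000 = -1629/1562500 m
Load 2 — point force P=3 kN at a=4 m (b=L-a=8):
  y_2 = -Pa(L-x)(2Lx-a²-x²)/(6LEI)  [x>a] = -3·4·(12-(36/5))·(2·12·(36/5)-4²-(36/5)²)/(6·12·100000) = -328/390625 m
Superposition: y = Σ y_i = -2941/1562500 m ≈ -0.001882 m

y(36/5) = -2941/1562500 m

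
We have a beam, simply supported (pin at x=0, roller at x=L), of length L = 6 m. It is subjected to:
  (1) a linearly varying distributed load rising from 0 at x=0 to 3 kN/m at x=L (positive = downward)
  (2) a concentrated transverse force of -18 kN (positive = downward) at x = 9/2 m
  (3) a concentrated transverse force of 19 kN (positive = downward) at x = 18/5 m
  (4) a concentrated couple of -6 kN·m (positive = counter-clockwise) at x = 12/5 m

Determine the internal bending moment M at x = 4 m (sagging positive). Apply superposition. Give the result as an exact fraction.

M(4) = 202/15 kN·m

Load 1 — triangular load w₀=3 kN/m (0→w₀ over full span):
  M_1 = w₀Lx/6 - w₀x³/(6L) = 3·6·4/6 - 3·4³/(6·6) = 20/3 kN·m
Load 2 — point force P=-18 kN at a=9/2 m (b=L-a=3/2):
  M_2 = Pbx/L  [x≤a] = (-18)·(3/2)·4/6 = -18 kN·m
Load 3 — point force P=19 kN at a=18/5 m (b=L-a=12/5):
  M_3 = Pa(L-x)/L  [x>a] = 19·(18/5)·(6-4)/6 = 114/5 kN·m
Load 4 — applied couple M₀=-6 kN·m at a=12/5 m (b=L-a=18/5):
  M_4 = M₀x/L - M₀  [x>a] = (-6)·4/6 - (-6) = 2 kN·m
Superposition: M = Σ M_i = 202/15 kN·m ≈ 13.466667 kN·m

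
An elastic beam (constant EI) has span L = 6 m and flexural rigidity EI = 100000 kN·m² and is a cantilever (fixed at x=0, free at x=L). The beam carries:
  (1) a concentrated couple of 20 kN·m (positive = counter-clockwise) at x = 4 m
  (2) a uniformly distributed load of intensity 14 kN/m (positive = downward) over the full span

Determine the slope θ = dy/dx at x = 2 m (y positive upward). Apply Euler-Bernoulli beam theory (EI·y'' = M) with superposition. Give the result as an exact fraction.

Load 1 — applied couple M₀=20 kN·m at a=4 m (b=L-a=2):
  θ_1 = M₀x/EI  [x≤a] = 20·2/100000 = 1/2500 rad
Load 2 — uniform load w=14 kN/m over full span:
  θ_2 = -wx(x²-3Lx+3L²)/(6EI) = -14·2·(2²-3·6·2+3·6²)/(6·100000) = -133/37500 rad
Superposition: θ = Σ θ_i = -59/18750 rad ≈ -0.003147 rad

θ(2) = -59/18750 rad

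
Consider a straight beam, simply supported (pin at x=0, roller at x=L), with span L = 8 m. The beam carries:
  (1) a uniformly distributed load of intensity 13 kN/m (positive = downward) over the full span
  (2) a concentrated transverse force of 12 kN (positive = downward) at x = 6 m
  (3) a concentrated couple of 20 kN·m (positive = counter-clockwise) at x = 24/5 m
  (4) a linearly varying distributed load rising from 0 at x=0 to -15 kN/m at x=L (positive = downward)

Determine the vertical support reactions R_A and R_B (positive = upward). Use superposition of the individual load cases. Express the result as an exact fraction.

R_A = 75/2 kN, R_B = 37/2 kN

Load 1 — uniform load w=13 kN/m over full span:
  R_A = wL/2 = 13·8/2 = 52 kN
  R_B = wL/2 = 13·8/2 = 52 kN
Load 2 — point force P=12 kN at a=6 m (b=L-a=2):
  R_A = Pb/L = 12·2/8 = 3 kN
  R_B = Pa/L = 12·6/8 = 9 kN
Load 3 — applied couple M₀=20 kN·m at a=24/5 m (b=L-a=16/5):
  R_A = M₀/L = 20/8 = 5/2 kN
  R_B = -M₀/L = -20/8 = -5/2 kN
Load 4 — triangular load w₀=-15 kN/m (0→w₀ over full span):
  R_A = w₀L/6 = (-15)·8/6 = -20 kN
  R_B = w₀L/3 = (-15)·8/3 = -40 kN
Superposition: R_A = 75/2 kN, R_B = 37/2 kN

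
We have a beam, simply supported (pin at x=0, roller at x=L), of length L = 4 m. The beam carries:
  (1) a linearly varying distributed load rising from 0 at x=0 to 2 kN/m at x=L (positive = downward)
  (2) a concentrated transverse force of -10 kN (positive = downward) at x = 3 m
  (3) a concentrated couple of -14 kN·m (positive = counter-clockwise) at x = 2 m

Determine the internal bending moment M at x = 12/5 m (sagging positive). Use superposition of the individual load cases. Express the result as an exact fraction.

M(12/5) = 206/125 kN·m

Load 1 — triangular load w₀=2 kN/m (0→w₀ over full span):
  M_1 = w₀Lx/6 - w₀x³/(6L) = 2·4·(12/5)/6 - 2·(12/5)³/(6·4) = 256/125 kN·m
Load 2 — point force P=-10 kN at a=3 m (b=L-a=1):
  M_2 = Pbx/L  [x≤a] = (-10)·1·(12/5)/4 = -6 kN·m
Load 3 — applied couple M₀=-14 kN·m at a=2 m (b=L-a=2):
  M_3 = M₀x/L - M₀  [x>a] = (-14)·(12/5)/4 - (-14) = 28/5 kN·m
Superposition: M = Σ M_i = 206/125 kN·m ≈ 1.648000 kN·m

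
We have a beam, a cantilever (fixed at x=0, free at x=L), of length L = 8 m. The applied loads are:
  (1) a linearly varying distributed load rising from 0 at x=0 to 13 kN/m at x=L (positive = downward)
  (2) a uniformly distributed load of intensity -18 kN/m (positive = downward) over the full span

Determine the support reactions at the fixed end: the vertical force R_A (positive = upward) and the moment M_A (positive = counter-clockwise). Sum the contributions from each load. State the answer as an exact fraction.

R_A = -92 kN, M_A = -896/3 kN·m

Load 1 — triangular load w₀=13 kN/m (0→w₀ over full span):
  R_A = w₀L/2 = 13·8/2 = 52 kN
  M_A = w₀L²/3 = 13·8²/3 = 832/3 kN·m
Load 2 — uniform load w=-18 kN/m over full span:
  R_A = wL = (-18)·8 = -144 kN
  M_A = wL²/2 = (-18)·8²/2 = -576 kN·m
Superposition: R_A = -92 kN, M_A = -896/3 kN·m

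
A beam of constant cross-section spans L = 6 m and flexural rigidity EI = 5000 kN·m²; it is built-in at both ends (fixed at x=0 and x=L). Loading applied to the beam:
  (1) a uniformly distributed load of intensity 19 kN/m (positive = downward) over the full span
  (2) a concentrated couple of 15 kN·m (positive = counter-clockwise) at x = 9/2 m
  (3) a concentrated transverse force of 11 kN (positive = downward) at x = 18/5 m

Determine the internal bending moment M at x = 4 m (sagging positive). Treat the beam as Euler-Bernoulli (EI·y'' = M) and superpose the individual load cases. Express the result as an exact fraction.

Load 1 — uniform load w=19 kN/m over full span:
  M_1 = wLx/2 - wL²/12 - wx²/2 = 19·6·4/2 - 19·6²/12 - 19·4²/2 = 19 kN·m
Load 2 — applied couple M₀=15 kN·m at a=9/2 m (b=L-a=3/2):
  M_2 = R_Ax - M_A  [x≤a] with R_A=45/16, M_A=75/16 = (45/16)·4 - (75/16) = 105/16 kN·m
Load 3 — point force P=11 kN at a=18/5 m (b=L-a=12/5):
  M_3 = Pa²(a+3b)(L-x)/L³ - Pa²b/L²  [x>a] = 11·(18/5)²·((18/5)+3·(12/5))·(6-4)/6³ - 11·(18/5)²·(12/5)/6² = 594/125 kN·m
Superposition: M = Σ M_i = 60629/2000 kN·m ≈ 30.314500 kN·m

M(4) = 60629/2000 kN·m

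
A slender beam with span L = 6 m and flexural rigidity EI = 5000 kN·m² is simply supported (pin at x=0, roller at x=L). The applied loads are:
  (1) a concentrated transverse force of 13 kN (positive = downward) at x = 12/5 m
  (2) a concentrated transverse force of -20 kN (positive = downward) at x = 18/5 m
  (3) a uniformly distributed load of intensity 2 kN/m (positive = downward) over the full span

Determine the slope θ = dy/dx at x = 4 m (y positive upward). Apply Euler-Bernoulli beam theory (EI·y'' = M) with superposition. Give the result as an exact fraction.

Load 1 — point force P=13 kN at a=12/5 m (b=L-a=18/5):
  θ_1 = -Pa(2L²-6Lx+3x²+a²)/(6LEI)  [x>a] = -13·(12/5)·(2·6²-6·6·4+3·4²+(12/5)²)/(6·6·5000) = 247/78125 rad
Load 2 — point force P=-20 kN at a=18/5 m (b=L-a=12/5):
  θ_2 = -Pa(2L²-6Lx+3x²+a²)/(6LEI)  [x>a] = -(-20)·(18/5)·(2·6²-6·6·4+3·4²+(18/5)²)/(6·6·5000) = -69/15625 rad
Load 3 — uniform load w=2 kN/m over full span:
  θ_3 = -w(L³-6Lx²+4x³)/(24EI) = -2·(6³-6·6·4²+4·4³)/(24·5000) = 13/7500 rad
Superposition: θ = Σ θ_i = 449/937500 rad ≈ 0.000479 rad

θ(4) = 449/937500 rad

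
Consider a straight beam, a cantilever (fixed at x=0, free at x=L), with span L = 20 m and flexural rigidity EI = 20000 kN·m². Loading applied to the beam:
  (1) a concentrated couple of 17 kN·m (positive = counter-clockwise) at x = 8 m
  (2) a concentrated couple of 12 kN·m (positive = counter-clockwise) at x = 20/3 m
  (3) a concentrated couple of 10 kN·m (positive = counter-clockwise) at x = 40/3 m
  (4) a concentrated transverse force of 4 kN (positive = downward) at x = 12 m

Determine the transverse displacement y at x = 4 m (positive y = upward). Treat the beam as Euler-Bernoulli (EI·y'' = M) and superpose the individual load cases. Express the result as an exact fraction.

Load 1 — applied couple M₀=17 kN·m at a=8 m (b=L-a=12):
  y_1 = M₀x²/(2EI)  [x≤a] = 17·4²/(2·20000) = 17/2500 m
Load 2 — applied couple M₀=12 kN·m at a=20/3 m (b=L-a=40/3):
  y_2 = M₀x²/(2EI)  [x≤a] = 12·4²/(2·20000) = 3/625 m
Load 3 — applied couple M₀=10 kN·m at a=40/3 m (b=L-a=20/3):
  y_3 = M₀x²/(2EI)  [x≤a] = 10·4²/(2·20000) = 1/250 m
Load 4 — point force P=4 kN at a=12 m (b=L-a=8):
  y_4 = -Px²(3a-x)/(6EI)  [x≤a] = -4·4²·(3·12-4)/(6·20000) = -32/1875 m
Superposition: y = Σ y_i = -11/7500 m ≈ -0.001467 m

y(4) = -11/7500 m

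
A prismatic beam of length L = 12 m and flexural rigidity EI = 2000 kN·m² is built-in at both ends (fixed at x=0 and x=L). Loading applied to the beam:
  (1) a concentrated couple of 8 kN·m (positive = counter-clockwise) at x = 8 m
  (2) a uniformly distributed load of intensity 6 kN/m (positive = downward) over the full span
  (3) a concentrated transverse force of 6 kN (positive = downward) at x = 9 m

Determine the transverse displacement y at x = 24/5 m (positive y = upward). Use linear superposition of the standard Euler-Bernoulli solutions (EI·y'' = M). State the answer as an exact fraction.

Load 1 — applied couple M₀=8 kN·m at a=8 m (b=L-a=4):
  y_1 = (R_Ax³/6 - M_Ax²/2)/EI  [x≤a] with R_A=8/9, M_A=8/3 = ((8/9)·(24/5)³/6 - (8/3)·(24/5)²/2)/2000 = -112/15625 m
Load 2 — uniform load w=6 kN/m over full span:
  y_2 = -wx²(L-x)²/(24EI) = -6·(24/5)²·(12-(24/5))²/(24·2000) = -11664/78125 m
Load 3 — point force P=6 kN at a=9 m (b=L-a=3):
  y_3 = -Pb²x²(3aL-(3a+b)x)/(6L³EI)  [x≤a] = -6·3²·(24/5)²·(3·9·12-(3·9+3)·(24/5))/(6·12³·2000) = -27/2500 m
Superposition: y = Σ y_i = -52271/312500 m ≈ -0.167267 m

y(24/5) = -52271/312500 m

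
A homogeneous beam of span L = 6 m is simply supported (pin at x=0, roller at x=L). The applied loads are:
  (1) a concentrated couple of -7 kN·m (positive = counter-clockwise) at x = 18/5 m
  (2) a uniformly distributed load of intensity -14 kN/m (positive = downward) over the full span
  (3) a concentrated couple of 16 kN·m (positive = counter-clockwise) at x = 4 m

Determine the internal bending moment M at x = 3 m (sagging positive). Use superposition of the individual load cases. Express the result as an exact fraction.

M(3) = -117/2 kN·m

Load 1 — applied couple M₀=-7 kN·m at a=18/5 m (b=L-a=12/5):
  M_1 = M₀x/L  [x≤a] = (-7)·3/6 = -7/2 kN·m
Load 2 — uniform load w=-14 kN/m over full span:
  M_2 = wx(L-x)/2 = (-14)·3·(6-3)/2 = -63 kN·m
Load 3 — applied couple M₀=16 kN·m at a=4 m (b=L-a=2):
  M_3 = M₀x/L  [x≤a] = 16·3/6 = 8 kN·m
Superposition: M = Σ M_i = -117/2 kN·m ≈ -58.500000 kN·m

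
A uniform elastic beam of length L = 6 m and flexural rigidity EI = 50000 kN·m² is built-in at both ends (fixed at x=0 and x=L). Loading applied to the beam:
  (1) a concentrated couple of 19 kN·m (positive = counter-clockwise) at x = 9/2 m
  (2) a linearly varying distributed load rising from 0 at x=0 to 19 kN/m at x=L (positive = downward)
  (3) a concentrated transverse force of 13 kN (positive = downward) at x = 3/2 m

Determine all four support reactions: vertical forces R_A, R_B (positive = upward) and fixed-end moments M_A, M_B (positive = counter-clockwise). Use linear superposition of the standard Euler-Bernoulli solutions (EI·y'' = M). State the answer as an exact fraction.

Load 1 — applied couple M₀=19 kN·m at a=9/2 m (b=L-a=3/2):
  R_A = 6M₀ab/L³ = 6·19·(9/2)·(3/2)/6³ = 57/16 kN
  M_A = M₀b(2a-b)/L² = 19·(3/2)·(2·(9/2)-(3/2))/6² = 95/16 kN·m
  R_B = -6M₀ab/L³ = -6·19·(9/2)·(3/2)/6³ = -57/16 kN
  M_B = M₀a(2b-a)/L² = 19·(9/2)·(2·(3/2)-(9/2))/6² = -57/16 kN·m
Load 2 — triangular load w₀=19 kN/m (0→w₀ over full span):
  R_A = 3w₀L/20 = 3·19·6/20 = 171/10 kN
  M_A = w₀L²/30 = 19·6²/30 = 114/5 kN·m
  R_B = 7w₀L/20 = 7·19·6/20 = 399/10 kN
  M_B = -w₀L²/20 = -19·6²/20 = -171/5 kN·m
Load 3 — point force P=13 kN at a=3/2 m (b=L-a=9/2):
  R_A = Pb²(3a+b)/L³ = 13·(9/2)²·(3·(3/2)+(9/2))/6³ = 351/32 kN
  M_A = Pab²/L² = 13·(3/2)·(9/2)²/6² = 351/32 kN·m
  R_B = Pa²(a+3b)/L³ = 13·(3/2)²·((3/2)+3·(9/2))/6³ = 65/32 kN
  M_B = -Pa²b/L² = -13·(3/2)²·(9/2)/6² = -117/32 kN·m
Superposition: R_A = 5061/160 kN, M_A = 6353/160 kN·m, R_B = 6139/160 kN, M_B = -6627/160 kN·m

R_A = 5061/160 kN, M_A = 6353/160 kN·m, R_B = 6139/160 kN, M_B = -6627/160 kN·m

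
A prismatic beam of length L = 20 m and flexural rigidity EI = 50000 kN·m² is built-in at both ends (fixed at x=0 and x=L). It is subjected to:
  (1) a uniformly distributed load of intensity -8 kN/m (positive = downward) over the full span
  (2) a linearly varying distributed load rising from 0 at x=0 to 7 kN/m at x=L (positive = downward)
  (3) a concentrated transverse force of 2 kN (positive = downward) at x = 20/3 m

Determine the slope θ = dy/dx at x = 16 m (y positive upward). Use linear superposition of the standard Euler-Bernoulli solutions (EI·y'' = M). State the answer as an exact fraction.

Load 1 — uniform load w=-8 kN/m over full span:
  θ_1 = -wx(L-x)(L-2x)/(12EI) = -(-8)·16·(20-16)·(20-2·16)/(12·50000) = -32/3125 rad
Load 2 — triangular load w₀=7 kN/m (0→w₀ over full span):
  θ_2 = -w₀(2x(L-x)(L-2x)(x+2L)+x²(L-x)²)/(120LEI) = -7·(2·16·(20-16)·(20-2·16)·(16+2·20)+16²·(20-16)²)/(120·20·50000) = 224/46875 rad
Load 3 — point force P=2 kN at a=20/3 m (b=L-a=40/3):
  θ_3 = Pa²(L-x)(2bL-(3b+a)(L-x))/(2L³EI)  [x>a] = 2·(20/3)²·(20-16)·(2·(40/3)·20-(3·(40/3)+(20/3))·(20-16))/(2·20³·50000) = 13/84375 rad
Superposition: θ = Σ θ_i = -2239/421875 rad ≈ -0.005307 rad

θ(16) = -2239/421875 rad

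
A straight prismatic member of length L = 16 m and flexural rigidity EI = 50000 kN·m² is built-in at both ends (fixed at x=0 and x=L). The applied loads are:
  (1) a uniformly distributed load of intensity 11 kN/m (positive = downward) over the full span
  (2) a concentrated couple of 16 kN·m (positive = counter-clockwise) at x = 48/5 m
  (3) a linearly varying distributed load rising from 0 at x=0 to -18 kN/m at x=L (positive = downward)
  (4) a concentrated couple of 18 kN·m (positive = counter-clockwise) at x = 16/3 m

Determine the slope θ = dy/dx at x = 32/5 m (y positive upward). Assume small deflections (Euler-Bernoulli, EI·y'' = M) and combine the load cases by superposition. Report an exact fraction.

θ(32/5) = 194/1953125 rad

Load 1 — uniform load w=11 kN/m over full span:
  θ_1 = -wx(L-x)(L-2x)/(12EI) = -11·(32/5)·(16-(32/5))·(16-2·(32/5))/(12·50000) = -1408/390625 rad
Load 2 — applied couple M₀=16 kN·m at a=48/5 m (b=L-a=32/5):
  θ_2 = (R_Ax²/2 - M_Ax)/EI  [x≤a] with R_A=36/25, M_A=128/25 = ((36/25)·(32/5)²/2 - (128/25)·(32/5))/50000 = -128/1953125 rad
Load 3 — triangular load w₀=-18 kN/m (0→w₀ over full span):
  θ_3 = -w₀(2x(L-x)(L-2x)(x+2L)+x²(L-x)²)/(120LEI) = -(-18)·(2·(32/5)·(16-(32/5))·(16-2·(32/5))·((32/5)+2·16)+(32/5)²·(16-(32/5))²)/(120·16·50000) = 6912/1953125 rad
Load 4 — applied couple M₀=18 kN·m at a=16/3 m (b=L-a=32/3):
  θ_4 = (R_Ax²/2 - M_Ax - M₀(x-a))/EI  [x>a] with R_A=3/2, M_A=0 = ((3/2)·(32/5)²/2 - 0·(32/5) - 18·((32/5)-(16/3)))/50000 = 18/78125 rad
Superposition: θ = Σ θ_i = 194/1953125 rad ≈ 0.000099 rad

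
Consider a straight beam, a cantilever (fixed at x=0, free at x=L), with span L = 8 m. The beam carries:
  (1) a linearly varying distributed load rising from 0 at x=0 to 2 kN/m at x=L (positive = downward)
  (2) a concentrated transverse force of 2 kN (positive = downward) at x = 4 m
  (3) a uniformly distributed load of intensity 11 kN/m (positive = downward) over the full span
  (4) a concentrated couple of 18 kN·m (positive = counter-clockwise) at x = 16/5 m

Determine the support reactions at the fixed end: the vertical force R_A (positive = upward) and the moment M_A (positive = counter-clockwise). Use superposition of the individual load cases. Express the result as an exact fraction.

Load 1 — triangular load w₀=2 kN/m (0→w₀ over full span):
  R_A = w₀L/2 = 2·8/2 = 8 kN
  M_A = w₀L²/3 = 2·8²/3 = 128/3 kN·m
Load 2 — point force P=2 kN at a=4 m (b=L-a=4):
  R_A = P = 2 kN
  M_A = Pa = 2·4 = 8 kN·m
Load 3 — uniform load w=11 kN/m over full span:
  R_A = wL = 11·8 = 88 kN
  M_A = wL²/2 = 11·8²/2 = 352 kN·m
Load 4 — applied couple M₀=18 kN·m at a=16/5 m (b=L-a=24/5):
  R_A = 0 kN
  M_A = -M₀ = -18 kN·m
Superposition: R_A = 98 kN, M_A = 1154/3 kN·m

R_A = 98 kN, M_A = 1154/3 kN·m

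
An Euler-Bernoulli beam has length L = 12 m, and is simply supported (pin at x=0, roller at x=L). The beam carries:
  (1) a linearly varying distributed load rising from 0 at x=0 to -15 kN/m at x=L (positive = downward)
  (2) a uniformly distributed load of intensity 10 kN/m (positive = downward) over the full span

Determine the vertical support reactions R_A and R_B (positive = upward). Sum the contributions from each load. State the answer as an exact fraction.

R_A = 30 kN, R_B = 0 kN

Load 1 — triangular load w₀=-15 kN/m (0→w₀ over full span):
  R_A = w₀L/6 = (-15)·12/6 = -30 kN
  R_B = w₀L/3 = (-15)·12/3 = -60 kN
Load 2 — uniform load w=10 kN/m over full span:
  R_A = wL/2 = 10·12/2 = 60 kN
  R_B = wL/2 = 10·12/2 = 60 kN
Superposition: R_A = 30 kN, R_B = 0 kN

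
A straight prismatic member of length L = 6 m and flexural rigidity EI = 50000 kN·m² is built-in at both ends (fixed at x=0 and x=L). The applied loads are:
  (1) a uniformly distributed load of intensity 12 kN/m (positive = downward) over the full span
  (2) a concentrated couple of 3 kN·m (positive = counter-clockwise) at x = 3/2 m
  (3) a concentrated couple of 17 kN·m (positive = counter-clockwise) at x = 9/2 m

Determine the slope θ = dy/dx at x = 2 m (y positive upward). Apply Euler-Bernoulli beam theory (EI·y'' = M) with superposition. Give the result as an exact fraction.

Load 1 — uniform load w=12 kN/m over full span:
  θ_1 = -wx(L-x)(L-2x)/(12EI) = -12·2·(6-2)·(6-2·2)/(12·50000) = -1/3125 rad
Load 2 — applied couple M₀=3 kN·m at a=3/2 m (b=L-a=9/2):
  θ_2 = (R_Ax²/2 - M_Ax - M₀(x-a))/EI  [x>a] with R_A=9/16, M_A=-9/16 = ((9/16)·2²/2 - (-9/16)·2 - 3·(2-(3/2)))/50000 = 3/200000 rad
Load 3 — applied couple M₀=17 kN·m at a=9/2 m (b=L-a=3/2):
  θ_3 = (R_Ax²/2 - M_Ax)/EI  [x≤a] with R_A=51/16, M_A=85/16 = ((51/16)·2²/2 - (85/16)·2)/50000 = -17/200000 rad
Superposition: θ = Σ θ_i = -39/100000 rad ≈ -0.000390 rad

θ(2) = -39/100000 rad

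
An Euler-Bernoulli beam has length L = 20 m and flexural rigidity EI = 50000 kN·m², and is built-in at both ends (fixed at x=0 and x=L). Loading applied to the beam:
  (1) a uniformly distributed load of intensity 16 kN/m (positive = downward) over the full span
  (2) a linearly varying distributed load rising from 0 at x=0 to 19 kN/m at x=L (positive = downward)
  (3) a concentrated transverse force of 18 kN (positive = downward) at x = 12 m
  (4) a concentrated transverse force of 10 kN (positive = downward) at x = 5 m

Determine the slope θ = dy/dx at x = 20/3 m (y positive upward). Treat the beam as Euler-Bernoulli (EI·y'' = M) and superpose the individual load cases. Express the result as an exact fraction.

Load 1 — uniform load w=16 kN/m over full span:
  θ_1 = -wx(L-x)(L-2x)/(12EI) = -16·(20/3)·(20-(20/3))·(20-2·(20/3))/(12·50000) = -32/2025 rad
Load 2 — triangular load w₀=19 kN/m (0→w₀ over full span):
  θ_2 = -w₀(2x(L-x)(L-2x)(x+2L)+x²(L-x)²)/(120LEI) = -19·(2·(20/3)·(20-(20/3))·(20-2·(20/3))·((20/3)+2·20)+(20/3)²·(20-(20/3))²)/(120·20·50000) = -304/30375 rad
Load 3 — point force P=18 kN at a=12 m (b=L-a=8):
  θ_3 = -Pb²x(2aL-(3a+b)x)/(2L³EI)  [x≤a] = -18·8²·(20/3)·(2·12·20-(3·12+8)·(20/3))/(2·20³·50000) = -28/15625 rad
Load 4 — point force P=10 kN at a=5 m (b=L-a=15):
  θ_4 = Pa²(L-x)(2bL-(3b+a)(L-x))/(2L³EI)  [x>a] = 10·5²·(20-(20/3))·(2·15·20-(3·15+5)·(20-(20/3)))/(2·20³·50000) = -1/3600 rad
Superposition: θ = Σ θ_i = -1693739/60750000 rad ≈ -0.027880 rad

θ(20/3) = -1693739/60750000 rad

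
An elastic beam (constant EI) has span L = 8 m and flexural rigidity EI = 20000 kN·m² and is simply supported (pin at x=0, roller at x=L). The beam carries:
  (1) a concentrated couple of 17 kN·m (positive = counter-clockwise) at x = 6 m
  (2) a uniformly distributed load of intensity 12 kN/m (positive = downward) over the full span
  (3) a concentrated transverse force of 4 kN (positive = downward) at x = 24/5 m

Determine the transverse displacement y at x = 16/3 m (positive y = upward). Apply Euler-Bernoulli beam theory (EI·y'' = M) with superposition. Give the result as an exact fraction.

y(16/3) = -179113/5625000 m

Load 1 — applied couple M₀=17 kN·m at a=6 m (b=L-a=2):
  y_1 = (M₀x³/(6L)+C₁x)/EI  [x≤a] with C₁=M₀(3b²-L²)/(6L)=-221/12 = (17·(16/3)³/(6·8)+(-221/12)·(16/3))/20000 = -901/405000 m
Load 2 — uniform load w=12 kN/m over full span:
  y_2 = -wx(L³-2Lx²+x³)/(24EI) = -12·(16/3)·(8³-2·8·(16/3)²+(16/3)³)/(24·20000) = -1408/50625 m
Load 3 — point force P=4 kN at a=24/5 m (b=L-a=16/5):
  y_3 = -Pa(L-x)(2Lx-a²-x²)/(6LEI)  [x>a] = -4·(24/5)·(8-(16/3))·(2·8·(16/3)-(24/5)²-(16/3)²)/(6·8·20000) = -3808/2109375 m
Superposition: y = Σ y_i = -179113/5625000 m ≈ -0.031842 m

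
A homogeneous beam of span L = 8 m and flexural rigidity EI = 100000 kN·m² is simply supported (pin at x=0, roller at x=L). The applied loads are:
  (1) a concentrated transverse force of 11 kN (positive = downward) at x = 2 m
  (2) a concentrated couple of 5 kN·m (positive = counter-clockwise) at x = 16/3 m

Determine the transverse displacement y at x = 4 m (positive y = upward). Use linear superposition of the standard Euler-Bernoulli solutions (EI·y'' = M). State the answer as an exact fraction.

Load 1 — point force P=11 kN at a=2 m (b=L-a=6):
  y_1 = -Pa(L-x)(2Lx-a²-x²)/(6LEI)  [x>a] = -11·2·(8-4)·(2·8·4-2²-4²)/(6·8·100000) = -121/150000 m
Load 2 — applied couple M₀=5 kN·m at a=16/3 m (b=L-a=8/3):
  y_2 = (M₀x³/(6L)+C₁x)/EI  [x≤a] with C₁=M₀(3b²-L²)/(6L)=-40/9 = (5·4³/(6·8)+(-40/9)·4)/100000 = -1/9000 m
Superposition: y = Σ y_i = -413/450000 m ≈ -0.000918 m

y(4) = -413/450000 m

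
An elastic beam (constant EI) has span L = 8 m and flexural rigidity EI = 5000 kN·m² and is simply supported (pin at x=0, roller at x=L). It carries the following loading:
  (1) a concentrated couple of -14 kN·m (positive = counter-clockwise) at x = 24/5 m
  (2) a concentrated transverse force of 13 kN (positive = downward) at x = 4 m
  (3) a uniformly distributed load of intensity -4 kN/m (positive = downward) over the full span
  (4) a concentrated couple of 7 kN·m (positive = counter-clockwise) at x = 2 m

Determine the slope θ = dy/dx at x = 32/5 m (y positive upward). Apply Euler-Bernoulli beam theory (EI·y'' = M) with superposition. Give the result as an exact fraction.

θ(32/5) = -51151/7500000 rad

Load 1 — applied couple M₀=-14 kN·m at a=24/5 m (b=L-a=16/5):
  θ_1 = (M₀x²/(2L)-M₀(x-a)+C₁)/EI  [x>a] with C₁=M₀(3b²-L²)/(6L)=728/75 = ((-14)·(32/5)²/(2·8)-(-14)·((32/5)-(24/5))+(728/75))/5000 = -7/9375 rad
Load 2 — point force P=13 kN at a=4 m (b=L-a=4):
  θ_2 = -Pa(2L²-6Lx+3x²+a²)/(6LEI)  [x>a] = -13·4·(2·8²-6·8·(32/5)+3·(32/5)²+4²)/(6·8·5000) = 273/31250 rad
Load 3 — uniform load w=-4 kN/m over full span:
  θ_3 = -w(L³-6Lx²+4x³)/(24EI) = -(-4)·(8³-6·8·(32/5)²+4·(32/5)³)/(24·5000) = -1056/78125 rad
Load 4 — applied couple M₀=7 kN·m at a=2 m (b=L-a=6):
  θ_4 = (M₀x²/(2L)-M₀(x-a)+C₁)/EI  [x>a] with C₁=M₀(3b²-L²)/(6L)=77/12 = (7·(32/5)²/(2·8)-7·((32/5)-2)+(77/12))/5000 = -1939/1500000 rad
Superposition: θ = Σ θ_i = -51151/7500000 rad ≈ -0.006820 rad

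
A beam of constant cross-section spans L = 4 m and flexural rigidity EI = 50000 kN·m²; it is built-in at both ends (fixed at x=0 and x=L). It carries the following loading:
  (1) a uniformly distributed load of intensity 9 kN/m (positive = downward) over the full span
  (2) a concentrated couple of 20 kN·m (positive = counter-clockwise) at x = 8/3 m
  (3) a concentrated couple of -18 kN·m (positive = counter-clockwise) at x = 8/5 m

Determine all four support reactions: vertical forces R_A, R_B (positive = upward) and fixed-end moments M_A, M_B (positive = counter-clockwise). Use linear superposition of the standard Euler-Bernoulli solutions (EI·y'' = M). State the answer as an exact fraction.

Load 1 — uniform load w=9 kN/m over full span:
  R_A = wL/2 = 9·4/2 = 18 kN
  M_A = wL²/12 = 9·4²/12 = 12 kN·m
  R_B = wL/2 = 9·4/2 = 18 kN
  M_B = -wL²/12 = -9·4²/12 = -12 kN·m
Load 2 — applied couple M₀=20 kN·m at a=8/3 m (b=L-a=4/3):
  R_A = 6M₀ab/L³ = 6·20·(8/3)·(4/3)/4³ = 20/3 kN
  M_A = M₀b(2a-b)/L² = 20·(4/3)·(2·(8/3)-(4/3))/4² = 20/3 kN·m
  R_B = -6M₀ab/L³ = -6·20·(8/3)·(4/3)/4³ = -20/3 kN
  M_B = M₀a(2b-a)/L² = 20·(8/3)·(2·(4/3)-(8/3))/4² = 0 kN·m
Load 3 — applied couple M₀=-18 kN·m at a=8/5 m (b=L-a=12/5):
  R_A = 6M₀ab/L³ = 6·(-18)·(8/5)·(12/5)/4³ = -162/25 kN
  M_A = M₀b(2a-b)/L² = (-18)·(12/5)·(2·(8/5)-(12/5))/4² = -54/25 kN·m
  R_B = -6M₀ab/L³ = -6·(-18)·(8/5)·(12/5)/4³ = 162/25 kN
  M_B = M₀a(2b-a)/L² = (-18)·(8/5)·(2·(12/5)-(8/5))/4² = -144/25 kN·m
Superposition: R_A = 1364/75 kN, M_A = 1238/75 kN·m, R_B = 1336/75 kN, M_B = -444/25 kN·m

R_A = 1364/75 kN, M_A = 1238/75 kN·m, R_B = 1336/75 kN, M_B = -444/25 kN·m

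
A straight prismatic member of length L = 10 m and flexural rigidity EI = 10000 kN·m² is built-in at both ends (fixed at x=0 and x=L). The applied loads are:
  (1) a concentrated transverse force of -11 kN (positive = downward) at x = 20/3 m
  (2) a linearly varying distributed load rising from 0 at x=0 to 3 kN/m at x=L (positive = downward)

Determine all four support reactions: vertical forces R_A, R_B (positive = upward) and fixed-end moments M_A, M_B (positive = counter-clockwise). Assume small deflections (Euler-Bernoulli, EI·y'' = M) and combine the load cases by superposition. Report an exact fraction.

Load 1 — point force P=-11 kN at a=20/3 m (b=L-a=10/3):
  R_A = Pb²(3a+b)/L³ = (-11)·(10/3)²·(3·(20/3)+(10/3))/10³ = -77/27 kN
  M_A = Pab²/L² = (-11)·(20/3)·(10/3)²/10² = -220/27 kN·m
  R_B = Pa²(a+3b)/L³ = (-11)·(20/3)²·((20/3)+3·(10/3))/10³ = -220/27 kN
  M_B = -Pa²b/L² = -(-11)·(20/3)²·(10/3)/10² = 440/27 kN·m
Load 2 — triangular load w₀=3 kN/m (0→w₀ over full span):
  R_A = 3w₀L/20 = 3·3·10/20 = 9/2 kN
  M_A = w₀L²/30 = 3·10²/30 = 10 kN·m
  R_B = 7w₀L/20 = 7·3·10/20 = 21/2 kN
  M_B = -w₀L²/20 = -3·10²/20 = -15 kN·m
Superposition: R_A = 89/54 kN, M_A = 50/27 kN·m, R_B = 127/54 kN, M_B = 35/27 kN·m

R_A = 89/54 kN, M_A = 50/27 kN·m, R_B = 127/54 kN, M_B = 35/27 kN·m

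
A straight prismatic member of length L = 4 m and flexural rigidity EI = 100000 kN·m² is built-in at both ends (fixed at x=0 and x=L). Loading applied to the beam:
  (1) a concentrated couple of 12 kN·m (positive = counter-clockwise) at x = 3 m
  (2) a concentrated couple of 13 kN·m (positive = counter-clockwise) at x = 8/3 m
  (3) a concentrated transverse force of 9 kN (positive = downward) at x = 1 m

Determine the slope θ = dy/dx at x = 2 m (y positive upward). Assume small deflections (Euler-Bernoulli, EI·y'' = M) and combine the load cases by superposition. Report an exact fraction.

Load 1 — applied couple M₀=12 kN·m at a=3 m (b=L-a=1):
  θ_1 = (R_Ax²/2 - M_Ax)/EI  [x≤a] with R_A=27/8, M_A=15/4 = ((27/8)·2²/2 - (15/4)·2)/100000 = -3/400000 rad
Load 2 — applied couple M₀=13 kN·m at a=8/3 m (b=L-a=4/3):
  θ_2 = (R_Ax²/2 - M_Ax)/EI  [x≤a] with R_A=13/3, M_A=13/3 = ((13/3)·2²/2 - (13/3)·2)/100000 = 0 rad
Load 3 — point force P=9 kN at a=1 m (b=L-a=3):
  θ_3 = Pa²(L-x)(2bL-(3b+a)(L-x))/(2L³EI)  [x>a] = 9·1²·(4-2)·(2·3·4-(3·3+1)·(4-2))/(2·4³·100000) = 9/1600000 rad
Superposition: θ = Σ θ_i = -3/1600000 rad ≈ -0.000002 rad

θ(2) = -3/1600000 rad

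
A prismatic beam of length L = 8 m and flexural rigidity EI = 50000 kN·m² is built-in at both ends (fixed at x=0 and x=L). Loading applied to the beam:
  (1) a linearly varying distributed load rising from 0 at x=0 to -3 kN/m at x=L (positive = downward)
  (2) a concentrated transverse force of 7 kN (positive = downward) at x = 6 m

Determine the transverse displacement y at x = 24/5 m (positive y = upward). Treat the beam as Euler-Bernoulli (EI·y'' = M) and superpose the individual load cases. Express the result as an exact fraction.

Load 1 — triangular load w₀=-3 kN/m (0→w₀ over full span):
  y_1 = -w₀x²(L-x)²(x+2L)/(120LEI) = -(-3)·(24/5)²·(8-(24/5))²·((24/5)+2·8)/(120·8·50000) = 14976/48828125 m
Load 2 — point force P=7 kN at a=6 m (b=L-a=2):
  y_2 = -Pb²x²(3aL-(3a+b)x)/(6L³EI)  [x≤a] = -7·2²·(24/5)²·(3·6·8-(3·6+2)·(24/5))/(6·8³·50000) = -63/312500 m
Superposition: y = Σ y_i = 20529/195312500 m ≈ 0.000105 m

y(24/5) = 20529/195312500 m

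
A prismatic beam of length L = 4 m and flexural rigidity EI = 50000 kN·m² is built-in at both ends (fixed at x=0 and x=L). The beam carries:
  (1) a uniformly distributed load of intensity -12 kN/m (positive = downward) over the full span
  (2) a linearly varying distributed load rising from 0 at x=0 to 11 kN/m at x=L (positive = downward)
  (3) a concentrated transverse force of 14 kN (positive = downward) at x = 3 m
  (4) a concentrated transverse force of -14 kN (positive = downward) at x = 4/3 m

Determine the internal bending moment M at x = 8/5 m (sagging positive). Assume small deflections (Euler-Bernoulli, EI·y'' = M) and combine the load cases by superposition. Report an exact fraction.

Load 1 — uniform load w=-12 kN/m over full span:
  M_1 = wLx/2 - wL²/12 - wx²/2 = (-12)·4·(8/5)/2 - (-12)·4²/12 - (-12)·(8/5)²/2 = -176/25 kN·m
Load 2 — triangular load w₀=11 kN/m (0→w₀ over full span):
  M_2 = 3w₀Lx/20 - w₀L²/30 - w₀x³/(6L) = 3·11·4·(8/5)/20 - 11·4²/30 - 11·(8/5)³/(6·4) = 352/125 kN·m
Load 3 — point force P=14 kN at a=3 m (b=L-a=1):
  M_3 = Pb²(3a+b)x/L³ - Pab²/L²  [x≤a] = 14·1²·(3·3+1)·(8/5)/4³ - 14·3·1²/4² = 7/8 kN·m
Load 4 — point force P=-14 kN at a=4/3 m (b=L-a=8/3):
  M_4 = Pa²(a+3b)(L-x)/L³ - Pa²b/L²  [x>a] = (-14)·(4/3)²·((4/3)+3·(8/3))·(4-(8/5))/4³ - (-14)·(4/3)²·(8/3)/4² = -616/135 kN·m
Superposition: M = Σ M_i = -213623/27000 kN·m ≈ -7.911963 kN·m

M(8/5) = -213623/27000 kN·m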